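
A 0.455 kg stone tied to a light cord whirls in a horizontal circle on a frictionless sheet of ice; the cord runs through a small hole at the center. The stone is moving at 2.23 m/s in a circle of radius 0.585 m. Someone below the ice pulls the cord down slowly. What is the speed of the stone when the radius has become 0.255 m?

v₂ ≈ 5.12 m/s

The only horizontal force on the mass is along the cord (radial), so it exerts no torque about the hole and angular momentum m v r is conserved.
v₂ = v₁ r₁ / r₂ = (2.23)(0.585) / (0.255) = 5.116 m/s.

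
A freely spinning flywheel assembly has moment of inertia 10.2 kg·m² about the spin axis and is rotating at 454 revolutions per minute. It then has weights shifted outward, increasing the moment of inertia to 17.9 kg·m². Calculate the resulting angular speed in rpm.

With no external torque about the axis, L is conserved: I₁ω₁ = I₂ω₂.
ω₂ = I₁ω₁ / I₂ = (10.20)(454 rpm) / (17.90) = 258.7 rpm.

ω₂ ≈ 259 rpm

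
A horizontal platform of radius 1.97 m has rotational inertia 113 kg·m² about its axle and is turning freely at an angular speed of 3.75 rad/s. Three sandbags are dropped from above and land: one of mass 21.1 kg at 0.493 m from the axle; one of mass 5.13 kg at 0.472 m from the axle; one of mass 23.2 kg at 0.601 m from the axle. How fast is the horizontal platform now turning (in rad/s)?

The added mass arrives with no angular momentum about the axle, and any external torque about the axle is negligible, so the system's angular momentum is conserved.
Added inertia Σmr² = (21.1)(0.493)² + (5.13)(0.472)² + (23.2)(0.601)² = 14.65 kg·m²; I_f = 113.0 + 14.65 = 127.7 kg·m².
ω_f = I_p ω_i / I_f = (113.0)(3.75) / 127.7 = 3.320 rad/s.

ω_f ≈ 3.32 rad/s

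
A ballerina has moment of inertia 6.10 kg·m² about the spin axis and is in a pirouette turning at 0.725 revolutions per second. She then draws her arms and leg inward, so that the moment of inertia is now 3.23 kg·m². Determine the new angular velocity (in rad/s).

ω₂ ≈ 8.60 rad/s

Angular momentum about the spin axis is conserved since the torque about it is zero.
ω₂ = I₁ω₁ / I₂ = (6.100)(0.725 rev/s) / (3.230) = 1.369 rev/s = 8.603 rad/s.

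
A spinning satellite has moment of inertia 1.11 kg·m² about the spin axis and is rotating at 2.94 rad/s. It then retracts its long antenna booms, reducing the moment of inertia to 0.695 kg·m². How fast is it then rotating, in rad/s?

No external torque acts about the spin axis, so angular momentum is conserved.
ω₂ = I₁ω₁ / I₂ = (1.110)(2.94 rad/s) / (0.6950) = 4.696 rad/s.

ω₂ ≈ 4.70 rad/s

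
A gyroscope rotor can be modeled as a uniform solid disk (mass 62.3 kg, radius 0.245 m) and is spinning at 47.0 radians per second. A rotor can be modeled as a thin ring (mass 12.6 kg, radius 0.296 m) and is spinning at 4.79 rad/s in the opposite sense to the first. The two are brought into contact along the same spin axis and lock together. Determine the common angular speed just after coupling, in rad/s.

|ω_f| ≈ 27.8 rad/s

The coupling torques are internal; angular momentum about the shared axis is conserved.
Moments of inertia: I_A = ½(62.3)(0.245)² = 1.870 kg·m²; I_B = (12.6)(0.296)² = 1.104 kg·m².
Taking A's sense as positive: L = (1.870)(47.0) − (1.104)(4.79) = 82.59 kg·m²·rad/s.
Combined I = 1.870 + 1.104 = 2.974 kg·m².
ω_f = L / I = 82.59 / 2.974 = 27.77 rad/s.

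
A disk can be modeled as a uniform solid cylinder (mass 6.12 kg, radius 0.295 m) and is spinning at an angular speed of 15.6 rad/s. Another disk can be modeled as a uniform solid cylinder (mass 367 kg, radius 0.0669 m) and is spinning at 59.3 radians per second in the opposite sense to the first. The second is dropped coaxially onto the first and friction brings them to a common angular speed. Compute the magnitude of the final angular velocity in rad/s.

No external torque acts about the common axis, so total angular momentum is conserved.
Moments of inertia: I_A = ½(6.12)(0.295)² = 0.2663 kg·m²; I_B = ½(367)(0.0669)² = 0.8213 kg·m².
Taking A's sense as positive: L = (0.2663)(15.6) − (0.8213)(59.3) = -44.55 kg·m²·rad/s.
Combined I = 0.2663 + 0.8213 = 1.088 kg·m².
ω_f = L / I = -44.55 / 1.088 = -40.96 rad/s.

|ω_f| ≈ 41.0 rad/s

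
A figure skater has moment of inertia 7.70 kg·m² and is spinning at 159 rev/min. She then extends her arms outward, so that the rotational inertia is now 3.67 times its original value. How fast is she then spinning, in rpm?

With no external torque about the axis, L is conserved: I₁ω₁ = I₂ω₂.
I₂ = 3.67 × 7.70 = 28.26 kg·m².
ω₂ = I₁ω₁ / I₂ = (7.700)(159 rpm) / (28.26) = 43.32 rpm.

ω₂ ≈ 43.3 rpm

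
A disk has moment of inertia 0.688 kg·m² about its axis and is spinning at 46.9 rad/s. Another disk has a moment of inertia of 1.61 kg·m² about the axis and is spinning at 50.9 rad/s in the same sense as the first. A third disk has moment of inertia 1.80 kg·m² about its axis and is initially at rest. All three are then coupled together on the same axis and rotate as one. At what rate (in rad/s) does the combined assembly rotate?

|ω_f| ≈ 27.9 rad/s

The coupling torques are internal; angular momentum about the shared axis is conserved.
Taking A's sense as positive: L = (0.6880)(46.9) + (1.610)(50.9) = 114.2 kg·m²·rad/s.
Combined I = 0.6880 + 1.610 + 1.800 = 4.098 kg·m².
ω_f = L / I = 114.2 / 4.098 = 27.87 rad/s.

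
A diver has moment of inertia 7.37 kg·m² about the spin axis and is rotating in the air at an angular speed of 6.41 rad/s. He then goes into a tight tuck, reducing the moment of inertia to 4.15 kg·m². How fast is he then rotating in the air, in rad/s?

ω₂ ≈ 11.4 rad/s

No external torque acts about the spin axis, so angular momentum is conserved.
ω₂ = I₁ω₁ / I₂ = (7.370)(6.41 rad/s) / (4.150) = 11.38 rad/s.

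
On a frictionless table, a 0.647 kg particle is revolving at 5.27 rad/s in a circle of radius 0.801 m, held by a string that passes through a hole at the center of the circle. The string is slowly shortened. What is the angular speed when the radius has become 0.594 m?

ω₂ ≈ 9.58 rad/s

No torque about the axis ⇒ m r₁² ω₁ = m r₂² ω₂.
ω₂ = ω₁ (r₁/r₂)² = (5.27)(0.801/0.594)² = 9.583 rad/s.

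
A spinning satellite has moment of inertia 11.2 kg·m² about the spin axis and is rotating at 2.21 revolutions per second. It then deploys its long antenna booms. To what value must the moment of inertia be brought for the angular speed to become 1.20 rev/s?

I₂ ≈ 20.6 kg·m²

No external torque acts about the spin axis, so angular momentum is conserved.
I₂ = I₁ω₁ / ω₂ = (11.2)(2.21) / (1.20) = 20.63 kg·m².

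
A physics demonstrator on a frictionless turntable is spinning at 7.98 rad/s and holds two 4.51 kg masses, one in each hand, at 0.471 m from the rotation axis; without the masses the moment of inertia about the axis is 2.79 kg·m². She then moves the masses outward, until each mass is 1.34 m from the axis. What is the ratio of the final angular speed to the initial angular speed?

ω₂/ω₁ ≈ 0.252

Angular momentum about the spin axis is conserved since the torque about it is zero.
I₁ = 2.79 + 2(4.51)(0.471)² = 4.791 kg·m²; I₂ = 2.79 + 2(4.51)(1.34)² = 18.99 kg·m².
ω₂/ω₁ = I₁/I₂ = 4.791 / 18.99 = 0.2523.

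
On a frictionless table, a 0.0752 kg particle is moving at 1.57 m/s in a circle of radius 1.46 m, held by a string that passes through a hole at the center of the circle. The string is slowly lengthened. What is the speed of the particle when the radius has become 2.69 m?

v₂ ≈ 0.852 m/s

The only horizontal force on the mass is along the cord (radial), so it exerts no torque about the hole and angular momentum m v r is conserved.
v₂ = v₁ r₁ / r₂ = (1.57)(1.46) / (2.69) = 0.8521 m/s.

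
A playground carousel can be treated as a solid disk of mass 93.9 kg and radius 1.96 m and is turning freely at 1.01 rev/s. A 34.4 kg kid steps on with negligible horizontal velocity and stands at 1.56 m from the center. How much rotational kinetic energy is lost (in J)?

No external torque acts about the center; L_before = L_after.
I_p = ½(93.9)(1.96)² = 180.4 kg·m².
Added inertia Σmr² = (34.4)(1.56)² = 83.72 kg·m²; I_f = 180.4 + 83.72 = 264.1 kg·m².
ω_f = I_p ω_i / I_f = (180.4)(1.01) / 264.1 = 0.6898 rev/s.
KE_i = ½(180.4)(6.346 rad/s)² = 3632 J; KE_f = ½(264.1)(4.334)² = 2480 J.

energy lost ≈ 1150 J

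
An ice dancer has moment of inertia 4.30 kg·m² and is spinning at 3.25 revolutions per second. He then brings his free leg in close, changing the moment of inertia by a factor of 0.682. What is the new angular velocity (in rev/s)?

ω₂ ≈ 4.77 rev/s

With no external torque about the axis, L is conserved: I₁ω₁ = I₂ω₂.
I₂ = 0.682 × 4.30 = 2.933 kg·m².
ω₂ = I₁ω₁ / I₂ = (4.300)(3.25 rev/s) / (2.933) = 4.765 rev/s.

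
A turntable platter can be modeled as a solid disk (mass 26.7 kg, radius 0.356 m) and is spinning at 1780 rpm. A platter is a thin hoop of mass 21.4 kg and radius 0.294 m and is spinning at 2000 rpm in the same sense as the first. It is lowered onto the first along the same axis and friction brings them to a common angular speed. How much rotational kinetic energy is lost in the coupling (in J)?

ΔKE lost ≈ 235 J

The coupling torques are internal; angular momentum about the shared axis is conserved.
Moments of inertia: I_A = ½(26.7)(0.356)² = 1.692 kg·m²; I_B = (21.4)(0.294)² = 1.850 kg·m².
Taking A's sense as positive: L = (1.692)(1780) + (1.850)(2000) = 6711 kg·m²·rpm.
Combined I = 1.692 + 1.850 = 3.542 kg·m².
ω_f = L / I = 6711 / 3.542 = 1895 rpm.
KE_i = ½ΣIω² = 69960 J; KE_f = ½(3.542)(198.4)² = 69730 J.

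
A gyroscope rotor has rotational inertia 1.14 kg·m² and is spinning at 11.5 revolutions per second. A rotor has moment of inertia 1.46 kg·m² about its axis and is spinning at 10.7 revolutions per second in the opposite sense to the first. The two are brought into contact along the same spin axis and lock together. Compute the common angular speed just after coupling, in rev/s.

|ω_f| ≈ 0.966 rev/s

The coupling torques are internal; angular momentum about the shared axis is conserved.
Taking A's sense as positive: L = (1.140)(11.5) − (1.460)(10.7) = -2.512 kg·m²·rev/s.
Combined I = 1.140 + 1.460 = 2.600 kg·m².
ω_f = L / I = -2.512 / 2.600 = -0.9662 rev/s.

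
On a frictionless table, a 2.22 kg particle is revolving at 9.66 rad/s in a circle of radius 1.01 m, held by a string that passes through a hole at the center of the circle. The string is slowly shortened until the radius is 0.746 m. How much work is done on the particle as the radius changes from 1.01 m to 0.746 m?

W ≈ 88.0 J

No torque about the axis ⇒ m r₁² ω₁ = m r₂² ω₂.
ω₂ = ω₁ (r₁/r₂)² = (9.66)(1.01/0.746)² = 17.71 rad/s.
W = ΔKE = ½m(v₂² − v₁²) = 88.02 J.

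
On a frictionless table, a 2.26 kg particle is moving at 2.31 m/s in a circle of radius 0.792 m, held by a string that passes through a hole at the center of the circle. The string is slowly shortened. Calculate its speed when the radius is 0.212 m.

Central (radial) force ⇒ zero torque about the center ⇒ m v r is constant.
v₂ = v₁ r₁ / r₂ = (2.31)(0.792) / (0.212) = 8.630 m/s.

v₂ ≈ 8.63 m/s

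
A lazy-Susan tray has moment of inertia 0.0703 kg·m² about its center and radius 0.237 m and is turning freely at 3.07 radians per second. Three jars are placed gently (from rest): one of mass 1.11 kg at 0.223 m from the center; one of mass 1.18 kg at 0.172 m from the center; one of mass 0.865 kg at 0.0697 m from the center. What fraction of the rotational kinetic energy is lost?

fraction ≈ 0.573

The added mass arrives with no angular momentum about the center, and any external torque about the center is negligible, so the system's angular momentum is conserved.
Added inertia Σmr² = (1.11)(0.223)² + (1.18)(0.172)² + (0.865)(0.0697)² = 0.09431 kg·m²; I_f = 0.07030 + 0.09431 = 0.1646 kg·m².
ω_f = I_p ω_i / I_f = (0.07030)(3.07) / 0.1646 = 1.311 rad/s.
KE_i = ½(0.07030)(3.070 rad/s)² = 0.3313 J; KE_f = ½(0.1646)(1.311)² = 0.1415 J.
Fraction lost = 0.5729.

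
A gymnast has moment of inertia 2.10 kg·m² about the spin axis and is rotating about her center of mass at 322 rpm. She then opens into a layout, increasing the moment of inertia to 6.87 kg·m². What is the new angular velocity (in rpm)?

ω₂ ≈ 98.4 rpm

Angular momentum about the spin axis is conserved since the torque about it is zero.
ω₂ = I₁ω₁ / I₂ = (2.100)(322 rpm) / (6.870) = 98.43 rpm.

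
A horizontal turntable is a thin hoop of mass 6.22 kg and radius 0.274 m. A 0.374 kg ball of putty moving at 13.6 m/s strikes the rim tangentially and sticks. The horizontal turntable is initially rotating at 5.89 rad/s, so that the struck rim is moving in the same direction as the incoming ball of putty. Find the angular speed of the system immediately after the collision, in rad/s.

|ω_f| ≈ 8.37 rad/s

The axle reaction passes through the axle and exerts no torque about it; angular momentum about the axle is conserved through the impact.
I_p = (6.22)(0.274)² = 0.4670 kg·m². Taking the sense of the ball of putty's angular momentum as positive, L_{ball} = m v R = (0.374)(13.6)(0.274) = 1.394 kg·m²/s.
L_i = +I_p ω_p + m v R = +(0.4670)(5.89) + 1.394 = 4.144 kg·m²/s.
After sticking, I_f = I_p + m R² = 0.4670 + (0.374)(0.274)² = 0.4951 kg·m².
ω_f = L_i / I_f = 4.144 / 0.4951 = 8.371 rad/s.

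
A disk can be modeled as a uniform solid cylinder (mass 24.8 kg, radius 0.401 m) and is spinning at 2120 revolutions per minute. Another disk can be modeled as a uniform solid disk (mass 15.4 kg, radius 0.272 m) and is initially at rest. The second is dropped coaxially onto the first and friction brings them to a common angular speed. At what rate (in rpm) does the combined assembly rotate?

The coupling torques are internal; angular momentum about the shared axis is conserved.
Moments of inertia: I_A = ½(24.8)(0.401)² = 1.994 kg·m²; I_B = ½(15.4)(0.272)² = 0.5697 kg·m².
Taking A's sense as positive: L = (1.994)(2120) = 4227 kg·m²·rpm.
Combined I = 1.994 + 0.5697 = 2.564 kg·m².
ω_f = L / I = 4227 / 2.564 = 1649 rpm.

|ω_f| ≈ 1650 rpm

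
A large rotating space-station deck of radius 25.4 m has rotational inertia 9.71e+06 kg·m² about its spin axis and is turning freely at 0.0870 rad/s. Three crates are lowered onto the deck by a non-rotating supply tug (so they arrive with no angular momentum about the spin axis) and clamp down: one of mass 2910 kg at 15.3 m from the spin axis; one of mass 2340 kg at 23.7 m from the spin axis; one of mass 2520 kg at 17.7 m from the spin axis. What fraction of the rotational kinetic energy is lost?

No external torque acts about the spin axis; L_before = L_after.
Added inertia Σmr² = (2910)(15.3)² + (2340)(23.7)² + (2520)(17.7)² = 2.785e+06 kg·m²; I_f = 9.710e+06 + 2.785e+06 = 1.250e+07 kg·m².
ω_f = I_p ω_i / I_f = (9.710e+06)(0.0870) / 1.250e+07 = 0.06761 rad/s.
KE_i = ½(9.710e+06)(0.08700 rad/s)² = 36750 J; KE_f = ½(1.250e+07)(0.06761)² = 28560 J.
Fraction lost = 0.2229.

fraction ≈ 0.223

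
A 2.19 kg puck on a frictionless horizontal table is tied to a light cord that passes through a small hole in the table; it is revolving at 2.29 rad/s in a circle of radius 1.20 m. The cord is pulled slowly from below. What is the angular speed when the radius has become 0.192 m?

ω₂ ≈ 89.5 rad/s

The constraining force is radial, so m r² ω about the center is conserved.
ω₂ = ω₁ (r₁/r₂)² = (2.29)(1.20/0.192)² = 89.45 rad/s.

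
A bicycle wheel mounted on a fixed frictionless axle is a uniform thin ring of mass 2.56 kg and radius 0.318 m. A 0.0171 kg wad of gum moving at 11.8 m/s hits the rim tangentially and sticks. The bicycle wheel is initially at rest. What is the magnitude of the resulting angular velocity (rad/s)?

About the axle the impulsive forces during the collision are internal, so angular momentum about that axis is conserved.
I_p = (2.56)(0.318)² = 0.2589 kg·m². Taking the sense of the wad of gum's angular momentum as positive, L_{wad} = m v R = (0.0171)(11.8)(0.318) = 0.06417 kg·m²/s.
L_i = 0 + 0.06417 = 0.06417 kg·m²/s.
After sticking, I_f = I_p + m R² = 0.2589 + (0.0171)(0.318)² = 0.2606 kg·m².
ω_f = L_i / I_f = 0.06417 / 0.2606 = 0.2462 rad/s.

|ω_f| ≈ 0.246 rad/s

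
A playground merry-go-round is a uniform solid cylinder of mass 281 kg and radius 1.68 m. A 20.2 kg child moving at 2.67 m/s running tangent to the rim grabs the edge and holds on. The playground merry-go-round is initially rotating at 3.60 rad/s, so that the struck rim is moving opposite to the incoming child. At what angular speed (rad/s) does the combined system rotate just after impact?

|ω_f| ≈ 2.95 rad/s

The axle reaction passes through the axle and exerts no torque about it; angular momentum about the axle is conserved through the impact.
I_p = ½(281)(1.68)² = 396.5 kg·m². Taking the sense of the child's angular momentum as positive, L_{child} = m v R = (20.2)(2.67)(1.68) = 90.61 kg·m²/s.
L_i = −I_p ω_p + m v R = −(396.5)(3.60) + 90.61 = -1337 kg·m²/s.
After sticking, I_f = I_p + m R² = 396.5 + (20.2)(1.68)² = 453.6 kg·m².
ω_f = L_i / I_f = -1337 / 453.6 = -2.948 rad/s.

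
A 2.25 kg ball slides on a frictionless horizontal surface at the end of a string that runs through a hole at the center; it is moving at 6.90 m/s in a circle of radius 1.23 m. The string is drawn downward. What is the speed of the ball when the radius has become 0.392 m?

The only horizontal force on the mass is along the cord (radial), so it exerts no torque about the hole and angular momentum m v r is conserved.
v₂ = v₁ r₁ / r₂ = (6.90)(1.23) / (0.392) = 21.65 m/s.

v₂ ≈ 21.7 m/s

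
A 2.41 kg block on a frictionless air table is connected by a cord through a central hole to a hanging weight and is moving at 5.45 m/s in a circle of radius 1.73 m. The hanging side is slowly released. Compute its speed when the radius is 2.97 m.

The only horizontal force on the mass is along the cord (radial), so it exerts no torque about the hole and angular momentum m v r is conserved.
v₂ = v₁ r₁ / r₂ = (5.45)(1.73) / (2.97) = 3.175 m/s.

v₂ ≈ 3.17 m/s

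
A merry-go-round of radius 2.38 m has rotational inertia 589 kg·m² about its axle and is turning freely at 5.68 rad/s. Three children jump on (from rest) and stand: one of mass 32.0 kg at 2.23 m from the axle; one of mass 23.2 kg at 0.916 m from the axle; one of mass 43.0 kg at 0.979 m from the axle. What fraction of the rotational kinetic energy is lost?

The added mass arrives with no angular momentum about the axle, and any external torque about the axle is negligible, so the system's angular momentum is conserved.
Added inertia Σmr² = (32.0)(2.23)² + (23.2)(0.916)² + (43.0)(0.979)² = 219.8 kg·m²; I_f = 589.0 + 219.8 = 808.8 kg·m².
ω_f = I_p ω_i / I_f = (589.0)(5.68) / 808.8 = 4.136 rad/s.
KE_i = ½(589.0)(5.680 rad/s)² = 9501 J; KE_f = ½(808.8)(4.136)² = 6919 J.
Fraction lost = 0.2718.

fraction ≈ 0.272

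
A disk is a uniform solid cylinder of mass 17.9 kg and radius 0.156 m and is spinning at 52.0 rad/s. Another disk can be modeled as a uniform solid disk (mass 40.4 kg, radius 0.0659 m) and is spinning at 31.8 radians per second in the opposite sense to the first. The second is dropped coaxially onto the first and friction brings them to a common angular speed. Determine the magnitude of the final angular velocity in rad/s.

No external torque acts about the common axis, so total angular momentum is conserved.
Moments of inertia: I_A = ½(17.9)(0.156)² = 0.2178 kg·m²; I_B = ½(40.4)(0.0659)² = 0.08772 kg·m².
Taking A's sense as positive: L = (0.2178)(52.0) − (0.08772)(31.8) = 8.536 kg·m²·rad/s.
Combined I = 0.2178 + 0.08772 = 0.3055 kg·m².
ω_f = L / I = 8.536 / 0.3055 = 27.94 rad/s.

|ω_f| ≈ 27.9 rad/s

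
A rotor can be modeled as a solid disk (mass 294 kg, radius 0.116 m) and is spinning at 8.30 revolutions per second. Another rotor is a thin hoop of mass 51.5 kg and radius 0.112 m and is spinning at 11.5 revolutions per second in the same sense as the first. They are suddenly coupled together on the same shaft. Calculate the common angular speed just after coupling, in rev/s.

|ω_f| ≈ 9.09 rev/s

No external torque acts about the common axis, so total angular momentum is conserved.
Moments of inertia: I_A = ½(294)(0.116)² = 1.978 kg·m²; I_B = (51.5)(0.112)² = 0.6460 kg·m².
Taking A's sense as positive: L = (1.978)(8.30) + (0.6460)(11.5) = 23.85 kg·m²·rev/s.
Combined I = 1.978 + 0.6460 = 2.624 kg·m².
ω_f = L / I = 23.85 / 2.624 = 9.088 rev/s.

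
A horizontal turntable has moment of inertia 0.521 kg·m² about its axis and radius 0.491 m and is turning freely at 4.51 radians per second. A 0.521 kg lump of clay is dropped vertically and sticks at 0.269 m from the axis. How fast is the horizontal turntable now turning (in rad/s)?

The added mass arrives with no angular momentum about the axis, and any external torque about the axis is negligible, so the system's angular momentum is conserved.
Added inertia Σmr² = (0.521)(0.269)² = 0.03770 kg·m²; I_f = 0.5210 + 0.03770 = 0.5587 kg·m².
ω_f = I_p ω_i / I_f = (0.5210)(4.51) / 0.5587 = 4.206 rad/s.

ω_f ≈ 4.21 rad/s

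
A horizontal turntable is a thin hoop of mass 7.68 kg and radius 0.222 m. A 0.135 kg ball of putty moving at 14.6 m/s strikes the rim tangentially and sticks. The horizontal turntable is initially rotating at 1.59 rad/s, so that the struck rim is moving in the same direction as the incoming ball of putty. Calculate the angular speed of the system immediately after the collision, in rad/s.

|ω_f| ≈ 2.70 rad/s

The axle reaction passes through the axle and exerts no torque about it; angular momentum about the axle is conserved through the impact.
I_p = (7.68)(0.222)² = 0.3785 kg·m². Taking the sense of the ball of putty's angular momentum as positive, L_{ball} = m v R = (0.135)(14.6)(0.222) = 0.4376 kg·m²/s.
L_i = +I_p ω_p + m v R = +(0.3785)(1.59) + 0.4376 = 1.039 kg·m²/s.
After sticking, I_f = I_p + m R² = 0.3785 + (0.135)(0.222)² = 0.3852 kg·m².
ω_f = L_i / I_f = 1.039 / 0.3852 = 2.699 rad/s.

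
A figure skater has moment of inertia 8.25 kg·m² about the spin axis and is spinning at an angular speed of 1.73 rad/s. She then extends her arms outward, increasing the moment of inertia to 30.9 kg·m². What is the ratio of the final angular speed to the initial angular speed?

ω₂/ω₁ ≈ 0.267

With no external torque about the axis, L is conserved: I₁ω₁ = I₂ω₂.
ω₂/ω₁ = I₁/I₂ = 8.250 / 30.90 = 0.2670.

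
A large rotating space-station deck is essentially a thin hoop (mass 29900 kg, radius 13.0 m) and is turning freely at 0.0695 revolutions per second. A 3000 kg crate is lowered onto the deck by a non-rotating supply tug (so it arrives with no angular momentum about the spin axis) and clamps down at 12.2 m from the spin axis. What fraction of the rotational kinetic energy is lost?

fraction ≈ 0.0812

The added mass arrives with no angular momentum about the spin axis, and any external torque about the spin axis is negligible, so the system's angular momentum is conserved.
I_p = (29900)(13.0)² = 5.053e+06 kg·m².
Added inertia Σmr² = (3000)(12.2)² = 4.465e+05 kg·m²; I_f = 5.053e+06 + 4.465e+05 = 5.500e+06 kg·m².
ω_f = I_p ω_i / I_f = (5.053e+06)(0.0695) / 5.500e+06 = 0.06386 rev/s.
KE_i = ½(5.053e+06)(0.4367 rad/s)² = 4.818e+05 J; KE_f = ½(5.500e+06)(0.4012)² = 4.427e+05 J.
Fraction lost = 0.08119.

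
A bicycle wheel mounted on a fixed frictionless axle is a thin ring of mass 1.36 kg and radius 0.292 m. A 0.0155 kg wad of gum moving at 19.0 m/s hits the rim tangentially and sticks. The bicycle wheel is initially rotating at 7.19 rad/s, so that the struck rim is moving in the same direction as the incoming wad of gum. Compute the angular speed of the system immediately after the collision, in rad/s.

The axle reaction passes through the axle and exerts no torque about it; angular momentum about the axle is conserved through the impact.
I_p = (1.36)(0.292)² = 0.1160 kg·m². Taking the sense of the wad of gum's angular momentum as positive, L_{wad} = m v R = (0.0155)(19.0)(0.292) = 0.08599 kg·m²/s.
L_i = +I_p ω_p + m v R = +(0.1160)(7.19) + 0.08599 = 0.9197 kg·m²/s.
After sticking, I_f = I_p + m R² = 0.1160 + (0.0155)(0.292)² = 0.1173 kg·m².
ω_f = L_i / I_f = 0.9197 / 0.1173 = 7.842 rad/s.

|ω_f| ≈ 7.84 rad/s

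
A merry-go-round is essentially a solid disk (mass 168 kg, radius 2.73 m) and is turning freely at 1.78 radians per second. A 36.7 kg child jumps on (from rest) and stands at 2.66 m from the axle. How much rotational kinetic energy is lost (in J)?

The added mass arrives with no angular momentum about the axle, and any external torque about the axle is negligible, so the system's angular momentum is conserved.
I_p = ½(168)(2.73)² = 626.0 kg·m².
Added inertia Σmr² = (36.7)(2.66)² = 259.7 kg·m²; I_f = 626.0 + 259.7 = 885.7 kg·m².
ω_f = I_p ω_i / I_f = (626.0)(1.78) / 885.7 = 1.258 rad/s.
KE_i = ½(626.0)(1.780 rad/s)² = 991.8 J; KE_f = ½(885.7)(1.258)² = 701.0 J.

energy lost ≈ 291 J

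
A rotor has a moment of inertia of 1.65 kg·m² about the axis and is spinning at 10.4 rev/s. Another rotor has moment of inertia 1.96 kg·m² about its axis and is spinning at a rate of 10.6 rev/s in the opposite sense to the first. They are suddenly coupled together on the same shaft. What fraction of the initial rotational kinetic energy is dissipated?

The coupling torques are internal; angular momentum about the shared axis is conserved.
Taking A's sense as positive: L = (1.650)(10.4) − (1.960)(10.6) = -3.616 kg·m²·rev/s.
Combined I = 1.650 + 1.960 = 3.610 kg·m².
ω_f = L / I = -3.616 / 3.610 = -1.002 rev/s.
KE_i = ½ΣIω² = 7870 J; KE_f = ½(3.610)(6.294)² = 71.50 J.
Fraction dissipated = (KE_i − KE_f)/KE_i = 0.9909.

fraction ≈ 0.991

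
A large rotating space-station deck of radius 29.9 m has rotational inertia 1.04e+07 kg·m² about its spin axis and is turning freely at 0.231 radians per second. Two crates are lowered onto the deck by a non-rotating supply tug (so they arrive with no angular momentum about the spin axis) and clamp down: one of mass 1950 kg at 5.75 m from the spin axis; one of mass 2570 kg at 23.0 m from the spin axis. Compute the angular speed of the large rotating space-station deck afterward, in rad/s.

No external torque acts about the spin axis; L_before = L_after.
Added inertia Σmr² = (1950)(5.75)² + (2570)(23.0)² = 1.424e+06 kg·m²; I_f = 1.040e+07 + 1.424e+06 = 1.182e+07 kg·m².
ω_f = I_p ω_i / I_f = (1.040e+07)(0.231) / 1.182e+07 = 0.2032 rad/s.

ω_f ≈ 0.203 rad/s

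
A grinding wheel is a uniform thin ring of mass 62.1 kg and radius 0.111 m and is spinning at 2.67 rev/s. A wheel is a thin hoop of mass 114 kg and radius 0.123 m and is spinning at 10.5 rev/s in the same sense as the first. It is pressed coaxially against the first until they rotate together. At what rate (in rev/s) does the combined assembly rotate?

|ω_f| ≈ 8.09 rev/s

The coupling torques are internal; angular momentum about the shared axis is conserved.
Moments of inertia: I_A = (62.1)(0.111)² = 0.7651 kg·m²; I_B = (114)(0.123)² = 1.725 kg·m².
Taking A's sense as positive: L = (0.7651)(2.67) + (1.725)(10.5) = 20.15 kg·m²·rev/s.
Combined I = 0.7651 + 1.725 = 2.490 kg·m².
ω_f = L / I = 20.15 / 2.490 = 8.094 rev/s.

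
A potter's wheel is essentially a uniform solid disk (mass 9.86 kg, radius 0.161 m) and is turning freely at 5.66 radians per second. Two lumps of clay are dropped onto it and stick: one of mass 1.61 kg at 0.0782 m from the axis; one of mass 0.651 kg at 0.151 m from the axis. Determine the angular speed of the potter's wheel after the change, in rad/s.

ω_f ≈ 4.74 rad/s

No external torque acts about the axis; L_before = L_after.
I_p = ½(9.86)(0.161)² = 0.1278 kg·m².
Added inertia Σmr² = (1.61)(0.0782)² + (0.651)(0.151)² = 0.02469 kg·m²; I_f = 0.1278 + 0.02469 = 0.1525 kg·m².
ω_f = I_p ω_i / I_f = (0.1278)(5.66) / 0.1525 = 4.744 rad/s.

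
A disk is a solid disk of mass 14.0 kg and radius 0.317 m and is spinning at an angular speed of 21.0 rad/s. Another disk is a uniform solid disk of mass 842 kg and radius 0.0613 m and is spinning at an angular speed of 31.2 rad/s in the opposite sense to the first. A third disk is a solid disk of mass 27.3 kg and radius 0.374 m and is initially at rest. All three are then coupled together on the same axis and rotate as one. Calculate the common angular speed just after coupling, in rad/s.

|ω_f| ≈ 8.25 rad/s

No external torque acts about the common axis, so total angular momentum is conserved.
Moments of inertia: I_A = ½(14.0)(0.317)² = 0.7034 kg·m²; I_B = ½(842)(0.0613)² = 1.582 kg·m²; I_C = ½(27.3)(0.374)² = 1.909 kg·m².
Taking A's sense as positive: L = (0.7034)(21.0) − (1.582)(31.2) = -34.59 kg·m²·rad/s.
Combined I = 0.7034 + 1.582 + 1.909 = 4.195 kg·m².
ω_f = L / I = -34.59 / 4.195 = -8.245 rad/s.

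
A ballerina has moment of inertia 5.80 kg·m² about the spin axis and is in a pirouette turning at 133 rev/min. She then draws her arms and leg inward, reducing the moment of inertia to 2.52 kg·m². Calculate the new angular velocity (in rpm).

With no external torque about the axis, L is conserved: I₁ω₁ = I₂ω₂.
ω₂ = I₁ω₁ / I₂ = (5.800)(133 rpm) / (2.520) = 306.1 rpm.

ω₂ ≈ 306 rpm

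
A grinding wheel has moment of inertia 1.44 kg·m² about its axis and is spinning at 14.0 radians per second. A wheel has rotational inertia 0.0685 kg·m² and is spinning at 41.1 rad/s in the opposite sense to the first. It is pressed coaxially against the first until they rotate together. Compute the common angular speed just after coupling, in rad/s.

The coupling torques are internal; angular momentum about the shared axis is conserved.
Taking A's sense as positive: L = (1.440)(14.0) − (0.06850)(41.1) = 17.34 kg·m²·rad/s.
Combined I = 1.440 + 0.06850 = 1.508 kg·m².
ω_f = L / I = 17.34 / 1.508 = 11.50 rad/s.

|ω_f| ≈ 11.5 rad/s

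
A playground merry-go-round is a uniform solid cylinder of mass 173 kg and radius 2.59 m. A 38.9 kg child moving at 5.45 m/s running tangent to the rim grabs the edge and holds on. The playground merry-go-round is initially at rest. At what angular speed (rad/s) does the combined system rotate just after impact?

|ω_f| ≈ 0.653 rad/s

The axle reaction passes through the axle and exerts no torque about it; angular momentum about the axle is conserved through the impact.
I_p = ½(173)(2.59)² = 580.3 kg·m². Taking the sense of the child's angular momentum as positive, L_{child} = m v R = (38.9)(5.45)(2.59) = 549.1 kg·m²/s.
L_i = 0 + 549.1 = 549.1 kg·m²/s.
After sticking, I_f = I_p + m R² = 580.3 + (38.9)(2.59)² = 841.2 kg·m².
ω_f = L_i / I_f = 549.1 / 841.2 = 0.6528 rad/s.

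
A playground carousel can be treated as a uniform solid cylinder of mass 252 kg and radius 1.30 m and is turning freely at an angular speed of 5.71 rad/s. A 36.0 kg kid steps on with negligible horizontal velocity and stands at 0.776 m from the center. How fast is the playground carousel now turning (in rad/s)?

ω_f ≈ 5.18 rad/s

No external torque acts about the center; L_before = L_after.
I_p = ½(252)(1.30)² = 212.9 kg·m².
Added inertia Σmr² = (36.0)(0.776)² = 21.68 kg·m²; I_f = 212.9 + 21.68 = 234.6 kg·m².
ω_f = I_p ω_i / I_f = (212.9)(5.71) / 234.6 = 5.182 rad/s.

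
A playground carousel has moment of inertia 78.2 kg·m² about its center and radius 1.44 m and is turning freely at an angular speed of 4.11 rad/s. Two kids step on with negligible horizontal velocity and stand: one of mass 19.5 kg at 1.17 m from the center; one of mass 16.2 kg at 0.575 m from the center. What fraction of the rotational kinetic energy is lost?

The added mass arrives with no angular momentum about the center, and any external torque about the center is negligible, so the system's angular momentum is conserved.
Added inertia Σmr² = (19.5)(1.17)² + (16.2)(0.575)² = 32.05 kg·m²; I_f = 78.20 + 32.05 = 110.2 kg·m².
ω_f = I_p ω_i / I_f = (78.20)(4.11) / 110.2 = 2.915 rad/s.
KE_i = ½(78.20)(4.110 rad/s)² = 660.5 J; KE_f = ½(110.2)(2.915)² = 468.5 J.
Fraction lost = 0.2907.

fraction ≈ 0.291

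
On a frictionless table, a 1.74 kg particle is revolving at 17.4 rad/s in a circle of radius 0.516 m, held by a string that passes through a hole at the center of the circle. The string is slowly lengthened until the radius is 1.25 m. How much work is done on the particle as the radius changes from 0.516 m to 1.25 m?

W ≈ -58.2 J

No torque about the axis ⇒ m r₁² ω₁ = m r₂² ω₂.
ω₂ = ω₁ (r₁/r₂)² = (17.4)(0.516/1.25)² = 2.965 rad/s.
W = ΔKE = ½m(v₂² − v₁²) = -58.18 J.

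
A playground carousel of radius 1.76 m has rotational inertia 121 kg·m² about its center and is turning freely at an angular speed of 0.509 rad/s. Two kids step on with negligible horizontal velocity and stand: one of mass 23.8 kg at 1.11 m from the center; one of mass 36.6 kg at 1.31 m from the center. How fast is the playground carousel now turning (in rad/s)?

ω_f ≈ 0.289 rad/s

No external torque acts about the center; L_before = L_after.
Added inertia Σmr² = (23.8)(1.11)² + (36.6)(1.31)² = 92.13 kg·m²; I_f = 121.0 + 92.13 = 213.1 kg·m².
ω_f = I_p ω_i / I_f = (121.0)(0.509) / 213.1 = 0.2890 rad/s.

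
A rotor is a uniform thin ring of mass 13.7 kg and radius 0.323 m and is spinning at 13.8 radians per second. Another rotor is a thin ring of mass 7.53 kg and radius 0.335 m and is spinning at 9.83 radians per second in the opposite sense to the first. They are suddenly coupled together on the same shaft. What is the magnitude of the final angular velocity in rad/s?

The coupling torques are internal; angular momentum about the shared axis is conserved.
Moments of inertia: I_A = (13.7)(0.323)² = 1.429 kg·m²; I_B = (7.53)(0.335)² = 0.8451 kg·m².
Taking A's sense as positive: L = (1.429)(13.8) − (0.8451)(9.83) = 11.42 kg·m²·rad/s.
Combined I = 1.429 + 0.8451 = 2.274 kg·m².
ω_f = L / I = 11.42 / 2.274 = 5.020 rad/s.

|ω_f| ≈ 5.02 rad/s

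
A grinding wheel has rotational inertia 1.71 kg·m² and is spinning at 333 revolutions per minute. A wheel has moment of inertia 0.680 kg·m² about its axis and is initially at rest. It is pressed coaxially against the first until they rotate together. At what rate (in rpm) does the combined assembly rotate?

No external torque acts about the common axis, so total angular momentum is conserved.
Taking A's sense as positive: L = (1.710)(333) = 569.4 kg·m²·rpm.
Combined I = 1.710 + 0.6800 = 2.390 kg·m².
ω_f = L / I = 569.4 / 2.390 = 238.3 rpm.

|ω_f| ≈ 238 rpm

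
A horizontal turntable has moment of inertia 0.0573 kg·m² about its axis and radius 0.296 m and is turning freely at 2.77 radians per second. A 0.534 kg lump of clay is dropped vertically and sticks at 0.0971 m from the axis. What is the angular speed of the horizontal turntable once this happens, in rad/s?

ω_f ≈ 2.55 rad/s

The added mass arrives with no angular momentum about the axis, and any external torque about the axis is negligible, so the system's angular momentum is conserved.
Added inertia Σmr² = (0.534)(0.0971)² = 0.005035 kg·m²; I_f = 0.05730 + 0.005035 = 0.06233 kg·m².
ω_f = I_p ω_i / I_f = (0.05730)(2.77) / 0.06233 = 2.546 rad/s.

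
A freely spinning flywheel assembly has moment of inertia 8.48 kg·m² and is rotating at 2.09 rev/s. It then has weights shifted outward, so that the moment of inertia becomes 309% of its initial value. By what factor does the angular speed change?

ω₂/ω₁ ≈ 0.324

Angular momentum about the spin axis is conserved since the torque about it is zero.
I₂ = 3.09 × 8.48 = 26.20 kg·m².
ω₂/ω₁ = I₁/I₂ = 8.480 / 26.20 = 0.3236.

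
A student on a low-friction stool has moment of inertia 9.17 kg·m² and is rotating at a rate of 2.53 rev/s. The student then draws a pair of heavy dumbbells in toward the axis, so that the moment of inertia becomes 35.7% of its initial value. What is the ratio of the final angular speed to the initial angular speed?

ω₂/ω₁ ≈ 2.80

Angular momentum about the spin axis is conserved since the torque about it is zero.
I₂ = 0.357 × 9.17 = 3.274 kg·m².
ω₂/ω₁ = I₁/I₂ = 9.170 / 3.274 = 2.801.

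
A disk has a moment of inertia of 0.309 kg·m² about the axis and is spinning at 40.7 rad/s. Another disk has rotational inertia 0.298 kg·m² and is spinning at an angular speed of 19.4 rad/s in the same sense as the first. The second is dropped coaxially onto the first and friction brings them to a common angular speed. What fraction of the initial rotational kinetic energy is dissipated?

fraction ≈ 0.110

No external torque acts about the common axis, so total angular momentum is conserved.
Taking A's sense as positive: L = (0.3090)(40.7) + (0.2980)(19.4) = 18.36 kg·m²·rad/s.
Combined I = 0.3090 + 0.2980 = 0.6070 kg·m².
ω_f = L / I = 18.36 / 0.6070 = 30.24 rad/s.
KE_i = ½ΣIω² = 312.0 J; KE_f = ½(0.6070)(30.24)² = 277.6 J.
Fraction dissipated = (KE_i − KE_f)/KE_i = 0.1103.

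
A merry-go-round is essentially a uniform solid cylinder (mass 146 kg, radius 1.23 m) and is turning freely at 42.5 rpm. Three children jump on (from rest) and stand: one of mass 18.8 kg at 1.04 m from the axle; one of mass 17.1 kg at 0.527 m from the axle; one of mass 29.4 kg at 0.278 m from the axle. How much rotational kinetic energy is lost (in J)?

energy lost ≈ 217 J

The added mass arrives with no angular momentum about the axle, and any external torque about the axle is negligible, so the system's angular momentum is conserved.
I_p = ½(146)(1.23)² = 110.4 kg·m².
Added inertia Σmr² = (18.8)(1.04)² + (17.1)(0.527)² + (29.4)(0.278)² = 27.36 kg·m²; I_f = 110.4 + 27.36 = 137.8 kg·m².
ω_f = I_p ω_i / I_f = (110.4)(42.5) / 137.8 = 34.06 rpm.
KE_i = ½(110.4)(4.451 rad/s)² = 1094 J; KE_f = ½(137.8)(3.567)² = 876.7 J.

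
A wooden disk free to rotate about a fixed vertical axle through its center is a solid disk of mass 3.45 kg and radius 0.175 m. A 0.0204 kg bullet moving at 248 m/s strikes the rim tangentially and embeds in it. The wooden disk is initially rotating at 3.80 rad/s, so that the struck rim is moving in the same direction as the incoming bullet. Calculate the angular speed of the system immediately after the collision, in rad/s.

The axle reaction passes through the axle and exerts no torque about it; angular momentum about the axle is conserved through the impact.
I_p = ½(3.45)(0.175)² = 0.05283 kg·m². Taking the sense of the bullet's angular momentum as positive, L_{bullet} = m v R = (0.0204)(248)(0.175) = 0.8854 kg·m²/s.
L_i = +I_p ω_p + m v R = +(0.05283)(3.80) + 0.8854 = 1.086 kg·m²/s.
After sticking, I_f = I_p + m R² = 0.05283 + (0.0204)(0.175)² = 0.05345 kg·m².
ω_f = L_i / I_f = 1.086 / 0.05345 = 20.32 rad/s.

|ω_f| ≈ 20.3 rad/s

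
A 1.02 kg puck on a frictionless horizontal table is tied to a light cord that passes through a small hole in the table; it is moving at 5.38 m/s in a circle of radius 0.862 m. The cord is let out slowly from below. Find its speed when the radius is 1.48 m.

The only horizontal force on the mass is along the cord (radial), so it exerts no torque about the hole and angular momentum m v r is conserved.
v₂ = v₁ r₁ / r₂ = (5.38)(0.862) / (1.48) = 3.133 m/s.

v₂ ≈ 3.13 m/s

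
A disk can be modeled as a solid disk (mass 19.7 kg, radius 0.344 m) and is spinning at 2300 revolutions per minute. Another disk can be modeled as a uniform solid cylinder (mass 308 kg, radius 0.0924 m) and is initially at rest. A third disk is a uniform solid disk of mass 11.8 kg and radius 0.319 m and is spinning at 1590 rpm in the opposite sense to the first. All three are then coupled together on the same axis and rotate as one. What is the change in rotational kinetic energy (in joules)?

The coupling torques are internal; angular momentum about the shared axis is conserved.
Moments of inertia: I_A = ½(19.7)(0.344)² = 1.166 kg·m²; I_B = ½(308)(0.0924)² = 1.315 kg·m²; I_C = ½(11.8)(0.319)² = 0.6004 kg·m².
Taking A's sense as positive: L = (1.166)(2300) − (0.6004)(1590) = 1726 kg·m²·rpm.
Combined I = 1.166 + 1.315 + 0.6004 = 3.081 kg·m².
ω_f = L / I = 1726 / 3.081 = 560.3 rpm.
KE_i = ½ΣIω² = 42130 J; KE_f = ½(3.081)(58.68)² = 5304 J.

ΔKE ≈ -36800 J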